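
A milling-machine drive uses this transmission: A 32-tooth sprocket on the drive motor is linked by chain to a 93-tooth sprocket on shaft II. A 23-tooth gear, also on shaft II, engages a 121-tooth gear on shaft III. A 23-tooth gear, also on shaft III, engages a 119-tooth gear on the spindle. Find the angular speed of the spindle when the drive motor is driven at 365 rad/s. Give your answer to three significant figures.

Chain: ratio = 93/32 = 2.9062, so shaft II turns at 365 / 2.9062 = 125.59 rad/s.
Gear mesh: ratio = 121/23 = 5.2609, so shaft III turns at 125.59 / 5.2609 = 23.873 rad/s.
Gear mesh: ratio = 119/23 = 5.1739, so the spindle turns at 23.873 / 5.1739 = 4.6141 rad/s.

4.61 rad/s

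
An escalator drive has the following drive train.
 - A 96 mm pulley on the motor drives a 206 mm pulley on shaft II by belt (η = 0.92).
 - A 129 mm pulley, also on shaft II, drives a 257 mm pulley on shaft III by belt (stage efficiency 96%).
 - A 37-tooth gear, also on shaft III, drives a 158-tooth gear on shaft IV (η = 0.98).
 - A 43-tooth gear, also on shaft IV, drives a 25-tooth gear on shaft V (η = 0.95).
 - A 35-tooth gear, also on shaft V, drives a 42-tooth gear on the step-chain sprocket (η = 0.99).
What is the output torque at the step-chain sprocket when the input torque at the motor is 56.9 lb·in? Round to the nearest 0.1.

After the belt (206/96): 56.9 × 2.1458 × 0.92 = 112.33 lb·in
After the belt (257/129): 112.33 × 1.9922 × 0.96 = 214.84 lb·in
After the gear mesh (158/37): 214.84 × 4.2703 × 0.98 = 899.07 lb·in
After the gear mesh (25/43): 899.07 × 0.5814 × 0.95 = 496.58 lb·in
After the gear mesh (42/35): 496.58 × 1.2 × 0.99 = 589.93 lb·in

589.9 lb·in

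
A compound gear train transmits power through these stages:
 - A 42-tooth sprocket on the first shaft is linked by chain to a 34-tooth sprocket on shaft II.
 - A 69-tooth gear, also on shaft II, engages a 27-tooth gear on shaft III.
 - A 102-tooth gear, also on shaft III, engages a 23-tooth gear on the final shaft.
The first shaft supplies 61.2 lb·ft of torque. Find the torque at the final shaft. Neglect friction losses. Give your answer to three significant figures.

After the chain (34/42): 61.2 × 0.80952 = 49.543 lb·ft
After the gear mesh (27/69): 49.543 × 0.3913 = 19.386 lb·ft
After the gear mesh (23/102): 19.386 × 0.22549 = 4.3714 lb·ft

4.37 lb·ft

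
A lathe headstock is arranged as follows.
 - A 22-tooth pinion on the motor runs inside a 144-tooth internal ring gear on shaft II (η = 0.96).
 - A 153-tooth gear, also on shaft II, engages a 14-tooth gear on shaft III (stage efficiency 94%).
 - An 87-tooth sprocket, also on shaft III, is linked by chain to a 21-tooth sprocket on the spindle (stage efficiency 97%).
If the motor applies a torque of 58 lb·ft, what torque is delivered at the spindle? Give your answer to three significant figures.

7.34 lb·ft

After the internal gear (144/22): 58 × 6.5455 × 0.96 = 364.45 lb·ft
After the gear mesh (14/153): 364.45 × 0.091503 × 0.94 = 31.348 lb·ft
After the chain (21/87): 31.348 × 0.24138 × 0.97 = 7.3396 lb·ft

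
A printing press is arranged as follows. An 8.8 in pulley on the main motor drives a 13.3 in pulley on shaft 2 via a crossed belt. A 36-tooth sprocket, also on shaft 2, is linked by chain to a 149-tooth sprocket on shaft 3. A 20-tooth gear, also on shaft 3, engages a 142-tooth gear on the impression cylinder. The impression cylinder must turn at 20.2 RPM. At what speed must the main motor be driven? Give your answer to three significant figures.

Overall ratio R = 1.5114 × 4.1389 × 7.1 = 44.413.
Required input speed = output speed × R = 20.2 × 44.413 = 897.14 RPM.

897 RPM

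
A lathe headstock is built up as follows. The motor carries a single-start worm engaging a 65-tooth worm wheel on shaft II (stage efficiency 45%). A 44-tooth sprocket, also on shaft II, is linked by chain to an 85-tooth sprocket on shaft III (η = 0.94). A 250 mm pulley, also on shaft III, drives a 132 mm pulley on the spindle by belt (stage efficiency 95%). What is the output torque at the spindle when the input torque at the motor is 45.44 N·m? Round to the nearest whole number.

1211 N·m

After the worm (65/1): 45.44 × 65 × 0.45 = 1329.1 N·m
After the chain (85/44): 1329.1 × 1.9318 × 0.94 = 2413.6 N·m
After the belt (132/250): 2413.6 × 0.528 × 0.95 = 1210.6 N·m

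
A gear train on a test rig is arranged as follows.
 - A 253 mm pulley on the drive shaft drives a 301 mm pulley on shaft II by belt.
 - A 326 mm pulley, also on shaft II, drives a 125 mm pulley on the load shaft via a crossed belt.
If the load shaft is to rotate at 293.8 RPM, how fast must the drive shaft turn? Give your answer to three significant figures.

134 RPM

Overall ratio R = 1.1897 × 0.38344 = 0.45618.
Required input speed = output speed × R = 293.8 × 0.45618 = 134.03 RPM.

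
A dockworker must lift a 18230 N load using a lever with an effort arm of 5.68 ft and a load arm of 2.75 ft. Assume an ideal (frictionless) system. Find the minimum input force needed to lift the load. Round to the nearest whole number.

8826 N

Lever MA = effort arm / load arm = 5.68/2.75 = 2.0655.
Effort = load / MA = 18230 / 2.0655 = 8826.1 N.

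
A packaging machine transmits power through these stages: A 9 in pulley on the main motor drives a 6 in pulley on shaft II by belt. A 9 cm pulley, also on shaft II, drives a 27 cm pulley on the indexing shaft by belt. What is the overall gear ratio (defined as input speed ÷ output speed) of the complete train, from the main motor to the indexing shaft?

Each stage contributes driven/driver: belt 6/9 = 0.66667, belt 27/9 = 3.
Overall: 0.66667 × 3 = 2.

2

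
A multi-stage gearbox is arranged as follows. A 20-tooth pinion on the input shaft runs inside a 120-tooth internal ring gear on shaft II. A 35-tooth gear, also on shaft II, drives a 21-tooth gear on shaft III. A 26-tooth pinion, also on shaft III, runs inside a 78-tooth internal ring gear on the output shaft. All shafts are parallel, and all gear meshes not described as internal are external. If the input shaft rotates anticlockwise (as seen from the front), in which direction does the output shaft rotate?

clockwise

the input shaft → shaft II: internal mesh, same direction → CCW.
shaft II → shaft III: external mesh, 1 reversal → CW.
shaft III → the output shaft: internal mesh, same direction → CW.
1 reversal in total — an odd number — so the output shaft turns opposite to the input shaft.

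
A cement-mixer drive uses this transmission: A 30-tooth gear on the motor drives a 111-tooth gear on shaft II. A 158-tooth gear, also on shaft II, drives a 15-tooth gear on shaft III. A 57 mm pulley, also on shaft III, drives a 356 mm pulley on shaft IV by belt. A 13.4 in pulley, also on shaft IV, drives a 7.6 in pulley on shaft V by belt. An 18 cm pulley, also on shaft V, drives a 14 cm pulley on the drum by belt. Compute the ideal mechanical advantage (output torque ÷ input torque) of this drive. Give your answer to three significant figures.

0.968

Each stage contributes driven/driver: gear mesh 111/30 = 3.7, gear mesh 15/158 = 0.094937, belt 356/57 = 6.2456, belt 7.6/13.4 = 0.56716, belt 14/18 = 0.77778.
Overall: 3.7 × 0.094937 × 6.2456 × 0.56716 × 0.77778 = 0.96778.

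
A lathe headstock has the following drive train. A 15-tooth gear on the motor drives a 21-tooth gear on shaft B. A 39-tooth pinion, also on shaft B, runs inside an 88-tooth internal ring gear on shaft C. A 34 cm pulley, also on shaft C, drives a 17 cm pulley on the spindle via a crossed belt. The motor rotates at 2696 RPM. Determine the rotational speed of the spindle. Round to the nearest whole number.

1707 RPM

Gear mesh: ratio = 21/15 = 1.4, so shaft B turns at 2696 / 1.4 = 1925.7 RPM.
Internal gear: ratio = 88/39 = 2.2564, so shaft C turns at 1925.7 / 2.2564 = 853.44 RPM.
Belt: ratio = 17/34 = 0.5, so the spindle turns at 853.44 / 0.5 = 1706.9 RPM.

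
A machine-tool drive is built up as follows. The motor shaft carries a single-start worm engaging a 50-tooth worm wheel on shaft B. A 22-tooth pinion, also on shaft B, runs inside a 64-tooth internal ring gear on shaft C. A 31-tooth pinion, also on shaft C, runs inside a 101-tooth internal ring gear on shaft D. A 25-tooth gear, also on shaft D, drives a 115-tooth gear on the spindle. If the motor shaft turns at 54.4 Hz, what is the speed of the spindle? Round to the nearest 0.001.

worm 50/1 = 50 → 54.4/50 = 1.088 Hz
internal gear 64/22 = 2.9091 → 1.088/2.9091 = 0.374 Hz
internal gear 101/31 = 3.2581 → 0.374/3.2581 = 0.11479 Hz
gear mesh 115/25 = 4.6 → 0.11479/4.6 = 0.024955 Hz

0.025 Hz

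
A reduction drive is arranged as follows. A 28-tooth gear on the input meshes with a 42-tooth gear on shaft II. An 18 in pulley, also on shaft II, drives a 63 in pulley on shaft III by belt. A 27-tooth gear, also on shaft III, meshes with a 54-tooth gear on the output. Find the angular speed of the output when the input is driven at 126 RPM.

gear mesh 42/28 = 1.5 → 126/1.5 = 84 RPM
belt 63/18 = 3.5 → 84/3.5 = 24 RPM
gear mesh 54/27 = 2 → 24/2 = 12 RPM

12 RPM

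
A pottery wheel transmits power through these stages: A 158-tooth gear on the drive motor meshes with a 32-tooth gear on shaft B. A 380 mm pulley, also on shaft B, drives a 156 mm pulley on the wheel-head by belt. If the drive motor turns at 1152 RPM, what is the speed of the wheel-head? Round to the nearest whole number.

the drive motor → shaft B (gear mesh, 32/158): 1152 ÷ 0.20253 = 5688 RPM
shaft B → the wheel-head (belt, 156/380): 5688 ÷ 0.41053 = 13855 RPM

13855 RPM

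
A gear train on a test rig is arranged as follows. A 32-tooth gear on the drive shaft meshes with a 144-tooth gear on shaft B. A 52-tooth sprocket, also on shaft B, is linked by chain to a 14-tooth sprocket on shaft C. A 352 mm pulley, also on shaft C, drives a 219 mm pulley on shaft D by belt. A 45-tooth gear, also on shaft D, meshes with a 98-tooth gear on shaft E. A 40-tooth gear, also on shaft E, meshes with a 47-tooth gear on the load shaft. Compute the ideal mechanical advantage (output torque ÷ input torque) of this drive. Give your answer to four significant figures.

1.929

Each stage contributes driven/driver: gear mesh 144/32 = 4.5, chain 14/52 = 0.26923, belt 219/352 = 0.62216, gear mesh 98/45 = 2.1778, gear mesh 47/40 = 1.175.
Overall: 4.5 × 0.26923 × 0.62216 × 2.1778 × 1.175 = 1.9288.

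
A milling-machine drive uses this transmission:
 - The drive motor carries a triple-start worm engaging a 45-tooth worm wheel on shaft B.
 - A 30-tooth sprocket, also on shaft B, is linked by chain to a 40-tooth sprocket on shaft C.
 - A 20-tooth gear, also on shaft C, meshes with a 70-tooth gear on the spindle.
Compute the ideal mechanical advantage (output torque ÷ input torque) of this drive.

Each stage contributes driven/driver: worm 45/3 = 15, chain 40/30 = 1.3333, gear mesh 70/20 = 3.5.
Overall: 15 × 1.3333 × 3.5 = 70.

70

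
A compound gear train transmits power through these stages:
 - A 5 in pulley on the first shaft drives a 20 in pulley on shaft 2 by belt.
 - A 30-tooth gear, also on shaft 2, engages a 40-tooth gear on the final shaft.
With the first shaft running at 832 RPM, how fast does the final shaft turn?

156 RPM

belt 20/5 = 4 → 832/4 = 208 RPM
gear mesh 40/30 = 1.3333 → 208/1.3333 = 156 RPM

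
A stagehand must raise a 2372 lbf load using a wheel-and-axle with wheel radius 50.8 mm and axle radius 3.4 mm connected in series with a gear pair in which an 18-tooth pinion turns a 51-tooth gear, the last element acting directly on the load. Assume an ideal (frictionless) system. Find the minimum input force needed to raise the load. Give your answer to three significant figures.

56.0 lbf

Wheel-and-axle MA = R/r = 50.8/3.4 = 14.941.
Gear pair MA = 51/18 = 2.8333.
Combined ideal MA = 14.941 × 2.8333 = 42.333.
Effort = load / MA = 2372 / 42.333 = 56.031 lbf.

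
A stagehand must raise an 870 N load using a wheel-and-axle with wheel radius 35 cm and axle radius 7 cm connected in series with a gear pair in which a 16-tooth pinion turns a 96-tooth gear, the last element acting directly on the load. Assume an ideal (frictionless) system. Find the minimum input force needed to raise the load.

Wheel-and-axle MA = R/r = 35/7 = 5.
Gear pair MA = 96/16 = 6.
Combined ideal MA = 5 × 6 = 30.
Effort = load / MA = 870 / 30 = 29 N.

29 N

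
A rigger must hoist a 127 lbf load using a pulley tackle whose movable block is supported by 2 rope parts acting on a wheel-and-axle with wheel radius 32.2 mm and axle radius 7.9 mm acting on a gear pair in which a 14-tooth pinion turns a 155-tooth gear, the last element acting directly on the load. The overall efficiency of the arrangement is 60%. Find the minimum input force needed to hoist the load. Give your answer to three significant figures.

Block-and-tackle MA = number of supporting rope parts = 2.
Wheel-and-axle MA = R/r = 32.2/7.9 = 4.0759.
Gear pair MA = 155/14 = 11.071.
Combined ideal MA = 2 × 4.0759 × 11.071 = 90.253.
Actual MA = 90.253 × 0.60 = 54.152.
Effort = load / actual MA = 127 / 54.152 = 2.3453 lbf.

2.35 lbf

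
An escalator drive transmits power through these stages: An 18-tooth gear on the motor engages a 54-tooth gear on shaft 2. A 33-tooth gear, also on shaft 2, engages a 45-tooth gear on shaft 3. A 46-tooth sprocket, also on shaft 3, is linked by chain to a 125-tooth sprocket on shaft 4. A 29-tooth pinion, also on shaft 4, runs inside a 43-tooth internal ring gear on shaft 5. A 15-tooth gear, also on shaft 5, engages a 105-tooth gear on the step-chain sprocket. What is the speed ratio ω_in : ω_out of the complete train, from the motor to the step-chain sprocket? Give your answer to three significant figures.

Each stage contributes driven/driver: gear mesh 54/18 = 3, gear mesh 45/33 = 1.3636, chain 125/46 = 2.7174, internal gear 43/29 = 1.4828, gear mesh 105/15 = 7.
Overall: 3 × 1.3636 × 2.7174 × 1.4828 × 7 = 115.38.

115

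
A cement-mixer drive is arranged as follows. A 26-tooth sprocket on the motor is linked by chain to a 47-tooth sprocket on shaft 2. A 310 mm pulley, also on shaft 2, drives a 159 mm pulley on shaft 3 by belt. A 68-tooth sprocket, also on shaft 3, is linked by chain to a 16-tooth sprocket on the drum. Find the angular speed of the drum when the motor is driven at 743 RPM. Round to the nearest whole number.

the motor → shaft 2 (chain, 47/26): 743 ÷ 1.8077 = 411.02 RPM
shaft 2 → shaft 3 (belt, 159/310): 411.02 ÷ 0.5129 = 801.36 RPM
shaft 3 → the drum (chain, 16/68): 801.36 ÷ 0.23529 = 3405.8 RPM

3406 RPM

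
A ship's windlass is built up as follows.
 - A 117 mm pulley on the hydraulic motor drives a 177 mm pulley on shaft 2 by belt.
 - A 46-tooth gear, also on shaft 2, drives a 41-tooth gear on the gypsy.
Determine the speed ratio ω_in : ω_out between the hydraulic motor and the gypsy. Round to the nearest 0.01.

Each stage contributes driven/driver: belt 177/117 = 1.5128, gear mesh 41/46 = 0.8913.
Overall: 1.5128 × 0.8913 = 1.3484.

1.35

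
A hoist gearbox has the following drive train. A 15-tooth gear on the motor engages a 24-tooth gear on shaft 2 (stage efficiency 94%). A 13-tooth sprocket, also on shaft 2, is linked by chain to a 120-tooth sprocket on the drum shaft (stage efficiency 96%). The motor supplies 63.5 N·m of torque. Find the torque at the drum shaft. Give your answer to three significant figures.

After the gear mesh (24/15): 63.5 × 1.6 × 0.94 = 95.504 N·m
After the chain (120/13): 95.504 × 9.2308 × 0.96 = 846.31 N·m

846 N·m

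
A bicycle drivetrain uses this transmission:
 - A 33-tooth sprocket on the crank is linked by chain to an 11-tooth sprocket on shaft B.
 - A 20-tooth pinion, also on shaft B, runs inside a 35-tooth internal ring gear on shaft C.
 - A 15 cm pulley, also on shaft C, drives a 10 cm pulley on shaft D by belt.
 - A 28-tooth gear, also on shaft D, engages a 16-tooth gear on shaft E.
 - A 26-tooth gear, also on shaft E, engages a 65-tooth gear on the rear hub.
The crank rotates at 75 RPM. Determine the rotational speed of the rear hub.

chain 11/33 = 0.33333 → 75/0.33333 = 225 RPM
internal gear 35/20 = 1.75 → 225/1.75 = 128.57 RPM
belt 10/15 = 0.66667 → 128.57/0.66667 = 192.86 RPM
gear mesh 16/28 = 0.57143 → 192.86/0.57143 = 337.5 RPM
gear mesh 65/26 = 2.5 → 337.5/2.5 = 135 RPM

135 RPM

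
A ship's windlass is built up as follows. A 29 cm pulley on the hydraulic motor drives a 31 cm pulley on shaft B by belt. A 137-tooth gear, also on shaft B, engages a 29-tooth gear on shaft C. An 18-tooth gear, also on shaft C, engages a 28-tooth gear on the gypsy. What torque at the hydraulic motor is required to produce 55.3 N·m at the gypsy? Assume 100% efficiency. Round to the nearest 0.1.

157.1 N·m

Overall ratio R = 1.069 × 0.21168 × 1.5556 = 0.35199.
Input torque = output torque / R = 55.3 / 0.35199 = 157.11 N·m.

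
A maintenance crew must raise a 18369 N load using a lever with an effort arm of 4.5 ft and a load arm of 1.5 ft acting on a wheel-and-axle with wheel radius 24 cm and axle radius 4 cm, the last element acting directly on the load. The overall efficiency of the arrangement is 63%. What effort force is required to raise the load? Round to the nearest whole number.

1620 N

Lever MA = effort arm / load arm = 4.5/1.5 = 3.
Wheel-and-axle MA = R/r = 24/4 = 6.
Combined ideal MA = 3 × 6 = 18.
Actual MA = 18 × 0.63 = 11.34.
Effort = load / actual MA = 18369 / 11.34 = 1619.8 N.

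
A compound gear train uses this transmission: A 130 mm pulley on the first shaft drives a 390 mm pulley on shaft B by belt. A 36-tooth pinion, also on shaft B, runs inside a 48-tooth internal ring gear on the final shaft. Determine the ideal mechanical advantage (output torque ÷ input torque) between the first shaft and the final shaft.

Each stage contributes driven/driver: belt 390/130 = 3, internal gear 48/36 = 1.3333.
Overall: 3 × 1.3333 = 4.

4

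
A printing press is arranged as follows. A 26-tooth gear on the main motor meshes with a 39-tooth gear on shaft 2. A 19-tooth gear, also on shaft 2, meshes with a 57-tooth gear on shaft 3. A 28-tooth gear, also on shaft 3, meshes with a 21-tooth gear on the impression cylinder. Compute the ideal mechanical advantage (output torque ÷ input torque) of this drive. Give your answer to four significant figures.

3.375

Each stage contributes driven/driver: gear mesh 39/26 = 1.5, gear mesh 57/19 = 3, gear mesh 21/28 = 0.75.
Overall: 1.5 × 3 × 0.75 = 3.375.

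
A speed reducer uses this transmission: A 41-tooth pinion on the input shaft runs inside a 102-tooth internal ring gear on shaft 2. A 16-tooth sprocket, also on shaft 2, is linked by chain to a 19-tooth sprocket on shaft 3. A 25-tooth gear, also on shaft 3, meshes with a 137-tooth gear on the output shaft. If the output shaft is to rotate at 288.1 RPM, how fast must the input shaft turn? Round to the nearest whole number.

4664 RPM

Overall ratio R = 2.4878 × 1.1875 × 5.48 = 16.189.
Required input speed = output speed × R = 288.1 × 16.189 = 4664.2 RPM.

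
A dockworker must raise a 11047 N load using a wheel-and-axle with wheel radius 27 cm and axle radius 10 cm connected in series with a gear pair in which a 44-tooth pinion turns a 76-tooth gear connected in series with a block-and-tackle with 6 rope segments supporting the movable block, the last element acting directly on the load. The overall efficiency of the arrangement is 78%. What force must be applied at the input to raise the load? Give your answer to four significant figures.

Wheel-and-axle MA = R/r = 27/10 = 2.7.
Gear pair MA = 76/44 = 1.7273.
Block-and-tackle MA = number of supporting rope parts = 6.
Combined ideal MA = 2.7 × 1.7273 × 6 = 27.982.
Actual MA = 27.982 × 0.78 = 21.826.
Effort = load / actual MA = 11047 / 21.826 = 506.14 N.

506.1 N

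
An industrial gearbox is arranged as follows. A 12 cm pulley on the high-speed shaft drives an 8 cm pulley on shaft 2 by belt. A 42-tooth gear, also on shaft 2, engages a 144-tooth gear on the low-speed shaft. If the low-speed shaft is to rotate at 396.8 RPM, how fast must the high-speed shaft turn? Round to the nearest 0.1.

Overall ratio R = 0.66667 × 3.4286 = 2.2857.
Required input speed = output speed × R = 396.8 × 2.2857 = 906.97 RPM.

907.0 RPM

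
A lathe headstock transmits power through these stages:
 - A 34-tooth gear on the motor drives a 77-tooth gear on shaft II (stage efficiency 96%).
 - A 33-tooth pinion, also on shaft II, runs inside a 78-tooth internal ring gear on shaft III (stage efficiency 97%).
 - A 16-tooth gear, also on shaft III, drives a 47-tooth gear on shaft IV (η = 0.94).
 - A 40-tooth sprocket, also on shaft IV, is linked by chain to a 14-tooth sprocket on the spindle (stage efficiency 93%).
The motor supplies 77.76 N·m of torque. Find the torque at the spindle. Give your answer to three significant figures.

Gear mesh: ratio = 77/34 = 2.2647; torque at shaft II = 77.76 × 2.2647 × 0.96 = 169.06 N·m.
Internal gear: ratio = 78/33 = 2.3636; torque at shaft III = 169.06 × 2.3636 × 0.97 = 387.61 N·m.
Gear mesh: ratio = 47/16 = 2.9375; torque at shaft IV = 387.61 × 2.9375 × 0.94 = 1070.3 N·m.
Chain: ratio = 14/40 = 0.35; torque at the spindle = 1070.3 × 0.35 × 0.93 = 348.38 N·m.

348 N·m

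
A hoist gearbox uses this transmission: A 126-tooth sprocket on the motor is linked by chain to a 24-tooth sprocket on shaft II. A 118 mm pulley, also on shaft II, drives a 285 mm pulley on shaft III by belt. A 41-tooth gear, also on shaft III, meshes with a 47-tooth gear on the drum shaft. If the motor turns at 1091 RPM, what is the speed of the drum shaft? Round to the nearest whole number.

2069 RPM

Chain: ratio = 24/126 = 0.19048, so shaft II turns at 1091 / 0.19048 = 5727.8 RPM.
Belt: ratio = 285/118 = 2.4153, so shaft III turns at 5727.8 / 2.4153 = 2371.5 RPM.
Gear mesh: ratio = 47/41 = 1.1463, so the drum shaft turns at 2371.5 / 1.1463 = 2068.7 RPM.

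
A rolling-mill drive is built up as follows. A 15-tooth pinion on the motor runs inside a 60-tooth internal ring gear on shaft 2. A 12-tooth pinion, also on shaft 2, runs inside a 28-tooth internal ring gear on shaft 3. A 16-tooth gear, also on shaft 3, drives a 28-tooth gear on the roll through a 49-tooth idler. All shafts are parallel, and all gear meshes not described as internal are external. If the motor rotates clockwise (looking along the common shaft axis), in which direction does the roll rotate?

clockwise

the motor → shaft 2: internal mesh, same direction → CW.
shaft 2 → shaft 3: internal mesh, same direction → CW.
shaft 3 → the roll: driver → idler → driven is 2 external meshes, 2 reversals → CW.
2 reversals in total — an even number — so the roll turns the same way as the motor.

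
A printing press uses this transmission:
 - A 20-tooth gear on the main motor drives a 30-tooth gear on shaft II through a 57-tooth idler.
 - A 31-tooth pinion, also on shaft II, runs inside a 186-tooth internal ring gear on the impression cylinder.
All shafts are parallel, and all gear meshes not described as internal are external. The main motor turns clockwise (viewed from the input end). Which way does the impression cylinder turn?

the main motor → shaft II: driver → idler → driven is 2 external meshes, 2 reversals → CW.
shaft II → the impression cylinder: internal mesh, same direction → CW.
2 reversals in total — an even number — so the impression cylinder turns the same way as the main motor.

clockwise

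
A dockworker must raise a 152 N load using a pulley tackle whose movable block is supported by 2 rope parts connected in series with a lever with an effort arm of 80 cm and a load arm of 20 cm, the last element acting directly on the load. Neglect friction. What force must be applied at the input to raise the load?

19 N

Block-and-tackle MA = number of supporting rope parts = 2.
Lever MA = effort arm / load arm = 80/20 = 4.
Combined ideal MA = 2 × 4 = 8.
Effort = load / MA = 152 / 8 = 19 N.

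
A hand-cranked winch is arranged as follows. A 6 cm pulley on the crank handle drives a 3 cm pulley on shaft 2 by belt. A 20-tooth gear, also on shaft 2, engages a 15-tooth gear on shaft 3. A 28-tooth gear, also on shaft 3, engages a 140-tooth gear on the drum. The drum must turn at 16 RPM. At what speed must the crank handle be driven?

Overall ratio R = 0.5 × 0.75 × 5 = 1.875.
Required input speed = output speed × R = 16 × 1.875 = 30 RPM.

30 RPM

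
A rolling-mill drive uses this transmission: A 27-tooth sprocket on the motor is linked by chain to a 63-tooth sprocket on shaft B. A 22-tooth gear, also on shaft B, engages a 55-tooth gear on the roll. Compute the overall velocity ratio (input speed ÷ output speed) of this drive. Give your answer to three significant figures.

5.83

Each stage contributes driven/driver: chain 63/27 = 2.3333, gear mesh 55/22 = 2.5.
Overall: 2.3333 × 2.5 = 5.8333.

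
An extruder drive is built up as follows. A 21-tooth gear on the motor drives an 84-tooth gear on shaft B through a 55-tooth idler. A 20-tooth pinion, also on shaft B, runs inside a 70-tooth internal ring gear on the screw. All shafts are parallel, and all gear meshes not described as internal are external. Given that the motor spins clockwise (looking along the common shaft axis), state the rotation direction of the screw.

the motor → shaft B: driver → idler → driven is 2 external meshes, 2 reversals → CW.
shaft B → the screw: internal mesh, same direction → CW.
2 reversals in total — an even number — so the screw turns the same way as the motor.

clockwise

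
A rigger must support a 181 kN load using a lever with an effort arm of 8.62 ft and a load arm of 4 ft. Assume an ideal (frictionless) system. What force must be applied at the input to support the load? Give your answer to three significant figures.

Lever MA = effort arm / load arm = 8.62/4 = 2.155.
Effort = load / MA = 181 / 2.155 = 83.991 kN.

84.0 kN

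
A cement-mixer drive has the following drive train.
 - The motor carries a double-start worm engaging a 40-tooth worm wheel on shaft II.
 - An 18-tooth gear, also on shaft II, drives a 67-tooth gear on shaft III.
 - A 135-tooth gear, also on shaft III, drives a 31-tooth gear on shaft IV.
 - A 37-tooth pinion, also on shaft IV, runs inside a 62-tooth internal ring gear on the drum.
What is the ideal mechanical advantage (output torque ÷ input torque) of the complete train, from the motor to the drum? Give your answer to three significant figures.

Each stage contributes driven/driver: worm 40/2 = 20, gear mesh 67/18 = 3.7222, gear mesh 31/135 = 0.22963, internal gear 62/37 = 1.6757.
Overall: 20 × 3.7222 × 0.22963 × 1.6757 = 28.645.

28.6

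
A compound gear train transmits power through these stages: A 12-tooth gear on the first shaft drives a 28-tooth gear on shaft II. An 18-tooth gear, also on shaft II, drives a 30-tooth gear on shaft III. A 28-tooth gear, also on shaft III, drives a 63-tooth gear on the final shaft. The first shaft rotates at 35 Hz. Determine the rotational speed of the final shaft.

the first shaft → shaft II (gear mesh, 28/12): 35 ÷ 2.3333 = 15 Hz
shaft II → shaft III (gear mesh, 30/18): 15 ÷ 1.6667 = 9 Hz
shaft III → the final shaft (gear mesh, 63/28): 9 ÷ 2.25 = 4 Hz

4 Hz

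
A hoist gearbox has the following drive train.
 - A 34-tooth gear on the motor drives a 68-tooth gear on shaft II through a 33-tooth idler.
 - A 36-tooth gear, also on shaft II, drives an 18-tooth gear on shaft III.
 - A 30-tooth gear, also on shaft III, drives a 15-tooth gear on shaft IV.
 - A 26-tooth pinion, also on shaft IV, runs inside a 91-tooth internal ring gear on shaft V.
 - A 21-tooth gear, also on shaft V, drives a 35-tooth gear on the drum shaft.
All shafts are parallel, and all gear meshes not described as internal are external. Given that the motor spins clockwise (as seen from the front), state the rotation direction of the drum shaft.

the motor → shaft II: driver → idler → driven is 2 external meshes, 2 reversals → CW.
shaft II → shaft III: external mesh, 1 reversal → CCW.
shaft III → shaft IV: external mesh, 1 reversal → CW.
shaft IV → shaft V: internal mesh, same direction → CW.
shaft V → the drum shaft: external mesh, 1 reversal → CCW.
5 reversals in total — an odd number — so the drum shaft turns opposite to the motor.

counterclockwise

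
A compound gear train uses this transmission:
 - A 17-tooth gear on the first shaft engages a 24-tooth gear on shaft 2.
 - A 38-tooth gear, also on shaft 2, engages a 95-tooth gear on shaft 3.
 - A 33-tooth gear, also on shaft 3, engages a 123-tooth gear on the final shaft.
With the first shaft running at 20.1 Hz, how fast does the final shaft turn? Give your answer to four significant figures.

1.528 Hz

the first shaft → shaft 2 (gear mesh, 24/17): 20.1 ÷ 1.4118 = 14.238 Hz
shaft 2 → shaft 3 (gear mesh, 95/38): 14.238 ÷ 2.5 = 5.695 Hz
shaft 3 → the final shaft (gear mesh, 123/33): 5.695 ÷ 3.7273 = 1.5279 Hz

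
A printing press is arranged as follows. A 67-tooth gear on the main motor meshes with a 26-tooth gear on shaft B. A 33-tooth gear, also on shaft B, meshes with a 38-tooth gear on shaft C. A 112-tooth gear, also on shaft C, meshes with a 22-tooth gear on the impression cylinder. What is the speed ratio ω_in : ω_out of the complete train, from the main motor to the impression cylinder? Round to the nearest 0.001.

0.088

Each stage contributes driven/driver: gear mesh 26/67 = 0.38806, gear mesh 38/33 = 1.1515, gear mesh 22/112 = 0.19643.
Overall: 0.38806 × 1.1515 × 0.19643 = 0.087775.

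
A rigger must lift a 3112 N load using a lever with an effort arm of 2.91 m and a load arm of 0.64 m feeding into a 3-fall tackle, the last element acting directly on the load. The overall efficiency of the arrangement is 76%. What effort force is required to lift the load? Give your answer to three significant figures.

300 N

Lever MA = effort arm / load arm = 2.91/0.64 = 4.5469.
Block-and-tackle MA = number of supporting rope parts = 3.
Combined ideal MA = 4.5469 × 3 = 13.641.
Actual MA = 13.641 × 0.76 = 10.367.
Effort = load / actual MA = 3112 / 10.367 = 300.19 N.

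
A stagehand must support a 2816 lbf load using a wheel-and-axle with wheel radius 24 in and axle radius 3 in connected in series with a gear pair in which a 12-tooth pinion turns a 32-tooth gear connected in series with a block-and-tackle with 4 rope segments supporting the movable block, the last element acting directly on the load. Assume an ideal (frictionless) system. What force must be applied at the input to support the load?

33 lbf

Wheel-and-axle MA = R/r = 24/3 = 8.
Gear pair MA = 32/12 = 2.6667.
Block-and-tackle MA = number of supporting rope parts = 4.
Combined ideal MA = 8 × 2.6667 × 4 = 85.333.
Effort = load / MA = 2816 / 85.333 = 33 lbf.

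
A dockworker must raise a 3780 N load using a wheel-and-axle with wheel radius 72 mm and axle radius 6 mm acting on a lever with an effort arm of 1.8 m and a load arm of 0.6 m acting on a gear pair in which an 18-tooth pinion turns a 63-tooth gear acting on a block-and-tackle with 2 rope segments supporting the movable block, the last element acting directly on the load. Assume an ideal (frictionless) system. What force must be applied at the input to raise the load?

15 N

Wheel-and-axle MA = R/r = 72/6 = 12.
Lever MA = effort arm / load arm = 1.8/0.6 = 3.
Gear pair MA = 63/18 = 3.5.
Block-and-tackle MA = number of supporting rope parts = 2.
Combined ideal MA = 12 × 3 × 3.5 × 2 = 252.
Effort = load / MA = 3780 / 252 = 15 N.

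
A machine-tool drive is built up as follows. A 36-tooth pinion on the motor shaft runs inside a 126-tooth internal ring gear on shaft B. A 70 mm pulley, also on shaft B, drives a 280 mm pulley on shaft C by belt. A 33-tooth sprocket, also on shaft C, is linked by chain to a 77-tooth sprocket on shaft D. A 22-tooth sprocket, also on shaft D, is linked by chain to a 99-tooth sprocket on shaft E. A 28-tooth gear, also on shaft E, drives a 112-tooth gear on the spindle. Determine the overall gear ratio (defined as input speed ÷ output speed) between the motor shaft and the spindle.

588

Each stage contributes driven/driver: internal gear 126/36 = 3.5, belt 280/70 = 4, chain 77/33 = 2.3333, chain 99/22 = 4.5, gear mesh 112/28 = 4.
Overall: 3.5 × 4 × 2.3333 × 4.5 × 4 = 588.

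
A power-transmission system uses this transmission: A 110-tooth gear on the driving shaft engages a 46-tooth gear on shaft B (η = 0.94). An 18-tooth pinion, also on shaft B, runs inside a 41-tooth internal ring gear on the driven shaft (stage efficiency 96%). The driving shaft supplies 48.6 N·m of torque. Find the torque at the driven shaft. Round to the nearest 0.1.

Gear mesh: ratio = 46/110 = 0.41818; torque at shaft B = 48.6 × 0.41818 × 0.94 = 19.104 N·m.
Internal gear: ratio = 41/18 = 2.2778; torque at the driven shaft = 19.104 × 2.2778 × 0.96 = 41.775 N·m.

41.8 N·m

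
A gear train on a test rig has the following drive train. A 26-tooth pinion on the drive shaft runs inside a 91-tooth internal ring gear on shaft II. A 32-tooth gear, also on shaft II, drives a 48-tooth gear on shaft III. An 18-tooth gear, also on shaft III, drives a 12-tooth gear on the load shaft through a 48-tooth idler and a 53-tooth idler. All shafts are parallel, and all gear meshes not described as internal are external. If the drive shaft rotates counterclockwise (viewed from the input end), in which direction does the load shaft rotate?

the drive shaft → shaft II: internal mesh, same direction → CCW.
shaft II → shaft III: external mesh, 1 reversal → CW.
shaft III → the load shaft: driver → idler → idler → driven is 3 external meshes, 3 reversals → CCW.
4 reversals in total — an even number — so the load shaft turns the same way as the drive shaft.

counterclockwise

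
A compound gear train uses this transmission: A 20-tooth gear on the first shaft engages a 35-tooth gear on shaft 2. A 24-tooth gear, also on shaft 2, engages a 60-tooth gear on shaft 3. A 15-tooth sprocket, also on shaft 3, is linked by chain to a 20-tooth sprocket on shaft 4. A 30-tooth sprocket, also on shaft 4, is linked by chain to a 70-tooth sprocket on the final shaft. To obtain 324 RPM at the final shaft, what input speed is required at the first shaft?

Overall ratio R = 1.75 × 2.5 × 1.3333 × 2.3333 = 13.611.
Required input speed = output speed × R = 324 × 13.611 = 4410 RPM.

4410 RPM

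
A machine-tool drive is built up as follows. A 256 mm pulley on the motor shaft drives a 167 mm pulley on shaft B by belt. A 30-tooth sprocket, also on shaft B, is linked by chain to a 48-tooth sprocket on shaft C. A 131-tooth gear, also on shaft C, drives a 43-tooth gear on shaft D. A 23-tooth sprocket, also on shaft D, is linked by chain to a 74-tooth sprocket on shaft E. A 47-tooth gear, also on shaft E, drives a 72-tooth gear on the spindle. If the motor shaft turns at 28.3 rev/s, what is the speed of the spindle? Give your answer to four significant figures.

16.76 rev/s

belt 167/256 = 0.65234 → 28.3/0.65234 = 43.382 rev/s
chain 48/30 = 1.6 → 43.382/1.6 = 27.114 rev/s
gear mesh 43/131 = 0.32824 → 27.114/0.32824 = 82.602 rev/s
chain 74/23 = 3.2174 → 82.602/3.2174 = 25.674 rev/s
gear mesh 72/47 = 1.5319 → 25.674/1.5319 = 16.759 rev/s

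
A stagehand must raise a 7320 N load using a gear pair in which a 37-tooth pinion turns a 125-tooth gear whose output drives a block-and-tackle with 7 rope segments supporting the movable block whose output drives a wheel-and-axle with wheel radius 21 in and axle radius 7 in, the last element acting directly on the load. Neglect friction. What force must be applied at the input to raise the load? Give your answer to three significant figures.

103 N

Gear pair MA = 125/37 = 3.3784.
Block-and-tackle MA = number of supporting rope parts = 7.
Wheel-and-axle MA = R/r = 21/7 = 3.
Combined ideal MA = 3.3784 × 7 × 3 = 70.946.
Effort = load / MA = 7320 / 70.946 = 103.18 N.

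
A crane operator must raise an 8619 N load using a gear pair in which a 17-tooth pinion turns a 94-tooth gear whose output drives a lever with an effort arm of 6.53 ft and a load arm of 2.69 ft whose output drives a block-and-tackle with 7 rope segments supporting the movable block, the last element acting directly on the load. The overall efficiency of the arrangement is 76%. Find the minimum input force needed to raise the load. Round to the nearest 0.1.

120.7 N

Gear pair MA = 94/17 = 5.5294.
Lever MA = effort arm / load arm = 6.53/2.69 = 2.4275.
Block-and-tackle MA = number of supporting rope parts = 7.
Combined ideal MA = 5.5294 × 2.4275 × 7 = 93.959.
Actual MA = 93.959 × 0.76 = 71.409.
Effort = load / actual MA = 8619 / 71.409 = 120.7 N.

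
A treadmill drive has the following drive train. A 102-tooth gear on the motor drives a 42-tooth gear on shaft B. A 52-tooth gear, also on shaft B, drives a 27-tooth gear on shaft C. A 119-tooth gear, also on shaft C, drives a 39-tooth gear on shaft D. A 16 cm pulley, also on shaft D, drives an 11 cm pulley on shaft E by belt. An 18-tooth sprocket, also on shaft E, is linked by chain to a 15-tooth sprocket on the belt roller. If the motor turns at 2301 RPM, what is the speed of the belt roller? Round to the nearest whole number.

Gear mesh: ratio = 42/102 = 0.41176, so shaft B turns at 2301 / 0.41176 = 5588.1 RPM.
Gear mesh: ratio = 27/52 = 0.51923, so shaft C turns at 5588.1 / 0.51923 = 10762 RPM.
Gear mesh: ratio = 39/119 = 0.32773, so shaft D turns at 10762 / 0.32773 = 32839 RPM.
Belt: ratio = 11/16 = 0.6875, so shaft E turns at 32839 / 0.6875 = 47766 RPM.
Chain: ratio = 15/18 = 0.83333, so the belt roller turns at 47766 / 0.83333 = 57319 RPM.

57319 RPM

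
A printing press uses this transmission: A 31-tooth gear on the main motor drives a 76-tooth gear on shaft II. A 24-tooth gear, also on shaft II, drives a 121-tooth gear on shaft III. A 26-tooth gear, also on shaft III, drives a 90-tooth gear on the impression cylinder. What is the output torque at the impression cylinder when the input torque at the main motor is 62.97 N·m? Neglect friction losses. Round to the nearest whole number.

gear mesh 76/31 = 2.4516 → τ = 62.97·2.4516 = 154.38 N·m
gear mesh 121/24 = 5.0417 → τ = 154.38·5.0417 = 778.32 N·m
gear mesh 90/26 = 3.4615 → τ = 778.32·3.4615 = 2694.2 N·m

2694 N·m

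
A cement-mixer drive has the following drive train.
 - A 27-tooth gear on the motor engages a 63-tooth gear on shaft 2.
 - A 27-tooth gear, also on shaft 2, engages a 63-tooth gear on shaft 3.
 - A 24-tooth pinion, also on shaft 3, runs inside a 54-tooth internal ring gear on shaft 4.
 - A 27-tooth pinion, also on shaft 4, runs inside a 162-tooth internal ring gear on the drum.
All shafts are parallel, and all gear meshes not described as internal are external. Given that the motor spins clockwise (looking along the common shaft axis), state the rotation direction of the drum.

the motor → shaft 2: external mesh, 1 reversal → CCW.
shaft 2 → shaft 3: external mesh, 1 reversal → CW.
shaft 3 → shaft 4: internal mesh, same direction → CW.
shaft 4 → the drum: internal mesh, same direction → CW.
2 reversals in total — an even number — so the drum turns the same way as the motor.

clockwise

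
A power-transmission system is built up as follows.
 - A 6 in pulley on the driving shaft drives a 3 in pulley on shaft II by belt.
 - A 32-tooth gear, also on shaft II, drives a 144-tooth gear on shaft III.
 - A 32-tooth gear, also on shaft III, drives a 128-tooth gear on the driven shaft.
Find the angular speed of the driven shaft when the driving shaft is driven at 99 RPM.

11 RPM

Belt: ratio = 3/6 = 0.5, so shaft II turns at 99 / 0.5 = 198 RPM.
Gear mesh: ratio = 144/32 = 4.5, so shaft III turns at 198 / 4.5 = 44 RPM.
Gear mesh: ratio = 128/32 = 4, so the driven shaft turns at 44 / 4 = 11 RPM.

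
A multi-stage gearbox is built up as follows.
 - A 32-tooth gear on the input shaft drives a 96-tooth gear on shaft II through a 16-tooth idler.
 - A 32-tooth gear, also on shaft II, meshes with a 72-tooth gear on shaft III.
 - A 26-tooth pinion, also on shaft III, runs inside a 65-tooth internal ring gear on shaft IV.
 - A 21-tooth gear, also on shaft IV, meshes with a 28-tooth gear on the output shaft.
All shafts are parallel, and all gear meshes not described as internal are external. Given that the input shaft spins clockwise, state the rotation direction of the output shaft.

clockwise

the input shaft → shaft II: driver → idler → driven is 2 external meshes, 2 reversals → CW.
shaft II → shaft III: external mesh, 1 reversal → CCW.
shaft III → shaft IV: internal mesh, same direction → CCW.
shaft IV → the output shaft: external mesh, 1 reversal → CW.
4 reversals in total — an even number — so the output shaft turns the same way as the input shaft.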